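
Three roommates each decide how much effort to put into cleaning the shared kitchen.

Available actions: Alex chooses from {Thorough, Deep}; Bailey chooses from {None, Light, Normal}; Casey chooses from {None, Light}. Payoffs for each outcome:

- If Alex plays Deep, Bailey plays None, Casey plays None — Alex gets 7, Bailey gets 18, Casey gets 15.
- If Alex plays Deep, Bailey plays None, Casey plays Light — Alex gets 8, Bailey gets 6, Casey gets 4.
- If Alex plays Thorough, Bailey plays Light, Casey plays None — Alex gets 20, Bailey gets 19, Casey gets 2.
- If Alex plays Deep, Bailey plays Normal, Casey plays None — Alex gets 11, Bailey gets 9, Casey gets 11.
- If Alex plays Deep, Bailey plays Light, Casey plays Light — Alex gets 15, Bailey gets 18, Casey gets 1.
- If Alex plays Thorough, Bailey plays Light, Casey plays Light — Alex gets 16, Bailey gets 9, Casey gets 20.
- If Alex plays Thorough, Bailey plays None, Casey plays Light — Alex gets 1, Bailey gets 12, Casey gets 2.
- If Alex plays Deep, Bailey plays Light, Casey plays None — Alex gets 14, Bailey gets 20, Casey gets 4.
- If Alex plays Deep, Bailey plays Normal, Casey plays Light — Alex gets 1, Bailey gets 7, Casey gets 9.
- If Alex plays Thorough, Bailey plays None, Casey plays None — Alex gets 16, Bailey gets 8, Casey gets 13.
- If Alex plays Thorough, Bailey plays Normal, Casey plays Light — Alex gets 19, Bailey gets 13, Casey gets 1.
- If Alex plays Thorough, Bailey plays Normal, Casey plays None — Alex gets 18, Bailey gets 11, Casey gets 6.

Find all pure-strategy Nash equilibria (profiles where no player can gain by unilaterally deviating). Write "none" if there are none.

(Thorough, None, None): Bailey can switch to Light (8 → 19). Not NE.
(Thorough, None, Light): Alex can switch to Deep (1 → 8). Not NE.
(Thorough, Light, None): Casey can switch to Light (2 → 20). Not NE.
(Thorough, Light, Light): Bailey can switch to None (9 → 12). Not NE.
(Thorough, Normal, None): Bailey can switch to Light (11 → 19). Not NE.
(Thorough, Normal, Light): Casey can switch to None (1 → 6). Not NE.
(Deep, None, None): Alex can switch to Thorough (7 → 16). Not NE.
(Deep, None, Light): Bailey can switch to Light (6 → 18). Not NE.
(The remaining 4 profiles each have a profitable deviation by the same check.)

No pure-strategy Nash equilibrium.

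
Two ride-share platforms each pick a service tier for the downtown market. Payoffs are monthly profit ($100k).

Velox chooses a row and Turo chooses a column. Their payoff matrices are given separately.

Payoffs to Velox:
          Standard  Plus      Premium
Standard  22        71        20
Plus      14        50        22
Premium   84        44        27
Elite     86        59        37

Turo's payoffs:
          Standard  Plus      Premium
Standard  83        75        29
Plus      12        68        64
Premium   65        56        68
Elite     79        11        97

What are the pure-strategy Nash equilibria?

For each strategy profile, look for a profitable unilateral deviation.
(Standard, Standard): Velox can switch to Premium (22 → 84). Not NE.
(Standard, Plus): Turo can switch to Standard (75 → 83). Not NE.
(Standard, Premium): Velox can switch to Plus (20 → 22). Not NE.
(Plus, Standard): Velox can switch to Standard (14 → 22). Not NE.
(Plus, Plus): Velox can switch to Standard (50 → 71). Not NE.
(Plus, Premium): Velox can switch to Premium (22 → 27). Not NE.
(Premium, Standard): Velox can switch to Elite (84 → 86). Not NE.
(Premium, Plus): Velox can switch to Standard (44 → 71). Not NE.
(Elite, Premium): Velox gets 37, best alternative 27; Turo gets 97, best alternative 79. No profitable deviation — NE.
(The remaining 3 profiles each have a profitable deviation by the same check.)

Pure NE: (Elite, Premium)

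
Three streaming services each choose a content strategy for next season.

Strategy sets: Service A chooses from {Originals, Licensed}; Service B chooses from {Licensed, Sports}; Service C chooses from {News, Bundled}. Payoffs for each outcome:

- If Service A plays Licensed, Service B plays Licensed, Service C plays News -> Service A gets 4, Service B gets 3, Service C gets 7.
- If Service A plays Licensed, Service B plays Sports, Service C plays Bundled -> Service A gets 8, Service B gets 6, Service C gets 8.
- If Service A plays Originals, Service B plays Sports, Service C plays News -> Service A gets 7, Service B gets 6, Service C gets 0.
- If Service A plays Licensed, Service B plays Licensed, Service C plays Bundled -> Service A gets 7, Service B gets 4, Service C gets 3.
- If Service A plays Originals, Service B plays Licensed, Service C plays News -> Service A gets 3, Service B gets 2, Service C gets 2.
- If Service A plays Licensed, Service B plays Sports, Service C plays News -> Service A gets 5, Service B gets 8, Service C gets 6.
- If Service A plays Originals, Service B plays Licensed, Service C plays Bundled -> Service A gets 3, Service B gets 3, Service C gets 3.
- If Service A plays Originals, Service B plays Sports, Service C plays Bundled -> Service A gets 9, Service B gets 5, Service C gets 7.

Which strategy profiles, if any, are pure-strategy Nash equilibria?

Service A against (Licensed, News): payoffs 3, 4 → best response Licensed.
Service A against (Licensed, Bundled): payoffs 3, 7 → best response Licensed.
Service A against (Sports, News): payoffs 7, 5 → best response Originals.
Service A against (Sports, Bundled): payoffs 9, 8 → best response Originals.
Service B against (Originals, News): payoffs 2, 6 → best response Sports.
Service B against (Originals, Bundled): payoffs 3, 5 → best response Sports.
Service B against (Licensed, News): payoffs 3, 8 → best response Sports.
Service B against (Licensed, Bundled): payoffs 4, 6 → best response Sports.
Service C against (Originals, Licensed): payoffs 2, 3 → best response Bundled.
Service C against (Originals, Sports): payoffs 0, 7 → best response Bundled.
Service C against (Licensed, Licensed): payoffs 7, 3 → best response News.
Service C against (Licensed, Sports): payoffs 6, 8 → best response Bundled.
Mutual best responses: (Originals, Sports, Bundled).

The unique pure-strategy Nash equilibrium is (Originals, Sports, Bundled).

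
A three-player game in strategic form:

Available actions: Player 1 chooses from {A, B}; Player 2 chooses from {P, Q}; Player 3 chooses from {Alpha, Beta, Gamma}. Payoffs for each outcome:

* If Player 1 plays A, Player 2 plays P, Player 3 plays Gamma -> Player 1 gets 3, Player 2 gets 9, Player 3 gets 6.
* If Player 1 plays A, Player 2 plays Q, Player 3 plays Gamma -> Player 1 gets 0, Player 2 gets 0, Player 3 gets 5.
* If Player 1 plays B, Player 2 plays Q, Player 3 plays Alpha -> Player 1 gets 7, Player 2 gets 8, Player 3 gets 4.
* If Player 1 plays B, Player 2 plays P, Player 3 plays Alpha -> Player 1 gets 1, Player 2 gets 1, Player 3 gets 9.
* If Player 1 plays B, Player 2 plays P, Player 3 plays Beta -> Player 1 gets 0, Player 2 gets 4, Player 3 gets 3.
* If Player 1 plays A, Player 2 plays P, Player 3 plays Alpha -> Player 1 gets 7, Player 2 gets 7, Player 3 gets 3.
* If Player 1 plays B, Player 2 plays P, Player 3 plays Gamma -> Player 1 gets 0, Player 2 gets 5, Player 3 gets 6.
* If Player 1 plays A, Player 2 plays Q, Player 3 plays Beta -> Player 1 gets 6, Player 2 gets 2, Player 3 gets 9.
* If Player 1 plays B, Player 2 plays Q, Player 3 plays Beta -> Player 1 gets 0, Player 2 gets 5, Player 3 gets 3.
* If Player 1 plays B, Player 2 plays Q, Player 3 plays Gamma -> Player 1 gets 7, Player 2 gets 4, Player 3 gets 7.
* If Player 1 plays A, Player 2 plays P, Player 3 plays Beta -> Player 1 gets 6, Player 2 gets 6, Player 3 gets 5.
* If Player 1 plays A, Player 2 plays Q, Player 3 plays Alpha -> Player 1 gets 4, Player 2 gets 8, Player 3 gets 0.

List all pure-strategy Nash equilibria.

Mark each player's best response to every combination of opponents' strategies; a profile where every player is best-responding is a pure Nash equilibrium.
Player 1 against (P, Alpha): payoffs 7, 1 → best response A.
Player 1 against (P, Beta): payoffs 6, 0 → best response A.
Player 1 against (P, Gamma): payoffs 3, 0 → best response A.
Player 1 against (Q, Alpha): payoffs 4, 7 → best response B.
Player 1 against (Q, Beta): payoffs 6, 0 → best response A.
Player 1 against (Q, Gamma): payoffs 0, 7 → best response B.
Player 2 against (A, Alpha): payoffs 7, 8 → best response Q.
Player 2 against (A, Beta): payoffs 6, 2 → best response P.
Player 2 against (A, Gamma): payoffs 9, 0 → best response P.
Player 2 against (B, Alpha): payoffs 1, 8 → best response Q.
Player 2 against (B, Beta): payoffs 4, 5 → best response Q.
Player 2 against (B, Gamma): payoffs 5, 4 → best response P.
Player 3 against (A, P): payoffs 3, 5, 6 → best response Gamma.
Player 3 against (A, Q): payoffs 0, 9, 5 → best response Beta.
Player 3 against (B, P): payoffs 9, 3, 6 → best response Alpha.
Player 3 against (B, Q): payoffs 4, 3, 7 → best response Gamma.
Mutual best responses: (A, P, Gamma).

Pure NE: (A, P, Gamma)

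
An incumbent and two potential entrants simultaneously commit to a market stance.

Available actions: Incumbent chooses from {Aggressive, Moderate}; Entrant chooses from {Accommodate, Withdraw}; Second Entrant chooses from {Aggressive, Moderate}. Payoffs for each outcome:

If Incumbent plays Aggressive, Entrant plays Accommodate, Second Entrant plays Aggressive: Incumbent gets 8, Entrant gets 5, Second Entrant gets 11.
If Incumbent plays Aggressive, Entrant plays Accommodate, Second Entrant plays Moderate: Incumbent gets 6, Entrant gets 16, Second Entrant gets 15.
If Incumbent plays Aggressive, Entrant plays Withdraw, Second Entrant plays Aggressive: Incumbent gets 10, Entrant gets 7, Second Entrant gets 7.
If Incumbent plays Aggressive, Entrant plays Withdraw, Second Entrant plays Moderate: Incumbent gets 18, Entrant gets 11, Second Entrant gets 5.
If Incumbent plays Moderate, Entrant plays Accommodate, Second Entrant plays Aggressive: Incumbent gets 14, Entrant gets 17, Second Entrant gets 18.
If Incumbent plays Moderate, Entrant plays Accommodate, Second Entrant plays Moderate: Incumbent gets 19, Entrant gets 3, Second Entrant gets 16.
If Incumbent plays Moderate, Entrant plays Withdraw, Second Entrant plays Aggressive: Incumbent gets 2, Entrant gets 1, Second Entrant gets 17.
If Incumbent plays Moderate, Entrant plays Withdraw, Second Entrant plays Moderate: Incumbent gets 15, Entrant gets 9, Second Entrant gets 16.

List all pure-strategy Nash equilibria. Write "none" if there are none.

The pure Nash equilibria are (Aggressive, Withdraw, Aggressive) and (Moderate, Accommodate, Aggressive).

(Aggressive, Accommodate, Aggressive): Incumbent can switch to Moderate (8 → 14). Not NE.
(Aggressive, Accommodate, Moderate): Incumbent can switch to Moderate (6 → 19). Not NE.
(Aggressive, Withdraw, Aggressive): Incumbent gets 10, best alternative 2; Entrant gets 7, best alternative 5; Second Entrant gets 7, best alternative 5. No profitable deviation — NE.
(Aggressive, Withdraw, Moderate): Entrant can switch to Accommodate (11 → 16). Not NE.
(Moderate, Accommodate, Aggressive): Incumbent gets 14, best alternative 8; Entrant gets 17, best alternative 1; Second Entrant gets 18, best alternative 16. No profitable deviation — NE.
(Moderate, Accommodate, Moderate): Entrant can switch to Withdraw (3 → 9). Not NE.
(Moderate, Withdraw, Aggressive): Incumbent can switch to Aggressive (2 → 10). Not NE.
(Moderate, Withdraw, Moderate): Incumbent can switch to Aggressive (15 → 18). Not NE.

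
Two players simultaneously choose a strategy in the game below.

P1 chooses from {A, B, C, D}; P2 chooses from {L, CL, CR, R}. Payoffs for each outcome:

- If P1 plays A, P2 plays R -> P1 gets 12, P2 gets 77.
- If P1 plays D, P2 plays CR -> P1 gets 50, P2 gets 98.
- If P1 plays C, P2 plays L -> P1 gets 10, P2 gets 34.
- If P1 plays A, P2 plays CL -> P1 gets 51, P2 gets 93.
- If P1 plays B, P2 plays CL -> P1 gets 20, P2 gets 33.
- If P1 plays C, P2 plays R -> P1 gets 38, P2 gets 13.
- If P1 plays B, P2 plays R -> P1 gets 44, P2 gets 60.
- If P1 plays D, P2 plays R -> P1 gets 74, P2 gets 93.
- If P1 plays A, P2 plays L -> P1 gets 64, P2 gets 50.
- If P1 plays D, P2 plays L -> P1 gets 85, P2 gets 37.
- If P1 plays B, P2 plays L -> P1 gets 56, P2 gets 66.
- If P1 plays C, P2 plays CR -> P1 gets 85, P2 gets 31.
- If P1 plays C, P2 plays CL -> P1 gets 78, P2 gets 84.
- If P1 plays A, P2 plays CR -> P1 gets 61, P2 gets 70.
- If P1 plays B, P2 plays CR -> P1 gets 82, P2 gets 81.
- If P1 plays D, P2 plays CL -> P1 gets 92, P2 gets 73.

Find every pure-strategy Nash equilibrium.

This game has no pure Nash equilibrium.

(A, L): P1 can switch to D (64 → 85). Not NE.
(A, CL): P1 can switch to C (51 → 78). Not NE.
(A, CR): P1 can switch to B (61 → 82). Not NE.
(A, R): P1 can switch to B (12 → 44). Not NE.
(B, L): P1 can switch to A (56 → 64). Not NE.
(B, CL): P1 can switch to A (20 → 51). Not NE.
(The remaining 10 profiles each have a profitable deviation by the same check.)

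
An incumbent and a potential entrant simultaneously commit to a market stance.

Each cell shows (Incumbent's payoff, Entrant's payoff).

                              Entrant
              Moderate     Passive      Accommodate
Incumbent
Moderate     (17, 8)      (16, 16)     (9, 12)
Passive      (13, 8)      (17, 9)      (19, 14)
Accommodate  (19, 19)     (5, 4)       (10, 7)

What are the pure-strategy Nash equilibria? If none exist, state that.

Check each profile: it is a Nash equilibrium iff no player can strictly gain by switching unilaterally.
(Moderate, Moderate): Incumbent can switch to Accommodate (17 → 19). Not NE.
(Moderate, Passive): Incumbent can switch to Passive (16 → 17). Not NE.
(Moderate, Accommodate): Incumbent can switch to Passive (9 → 19). Not NE.
(Passive, Moderate): Incumbent can switch to Moderate (13 → 17). Not NE.
(Passive, Passive): Entrant can switch to Accommodate (9 → 14). Not NE.
(Passive, Accommodate): Incumbent gets 19, best alternative 10; Entrant gets 14, best alternative 9. No profitable deviation — NE.
(Accommodate, Moderate): Incumbent gets 19, best alternative 17; Entrant gets 19, best alternative 7. No profitable deviation — NE.
(Accommodate, Passive): Incumbent can switch to Moderate (5 → 16). Not NE.
(The remaining 1 profile has a profitable deviation by the same check.)

(Passive, Accommodate); (Accommodate, Moderate)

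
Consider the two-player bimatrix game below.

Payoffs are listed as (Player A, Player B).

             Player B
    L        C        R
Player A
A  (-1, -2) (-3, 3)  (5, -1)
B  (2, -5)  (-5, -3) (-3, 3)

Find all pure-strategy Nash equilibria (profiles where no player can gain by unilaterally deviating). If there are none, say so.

Player A against L: payoffs -1, 2 → best response B.
Player A against C: payoffs -3, -5 → best response A.
Player A against R: payoffs 5, -3 → best response A.
Player B against A: payoffs -2, 3, -1 → best response C.
Player B against B: payoffs -5, -3, 3 → best response R.
Mutual best responses: (A, C).

(A, C)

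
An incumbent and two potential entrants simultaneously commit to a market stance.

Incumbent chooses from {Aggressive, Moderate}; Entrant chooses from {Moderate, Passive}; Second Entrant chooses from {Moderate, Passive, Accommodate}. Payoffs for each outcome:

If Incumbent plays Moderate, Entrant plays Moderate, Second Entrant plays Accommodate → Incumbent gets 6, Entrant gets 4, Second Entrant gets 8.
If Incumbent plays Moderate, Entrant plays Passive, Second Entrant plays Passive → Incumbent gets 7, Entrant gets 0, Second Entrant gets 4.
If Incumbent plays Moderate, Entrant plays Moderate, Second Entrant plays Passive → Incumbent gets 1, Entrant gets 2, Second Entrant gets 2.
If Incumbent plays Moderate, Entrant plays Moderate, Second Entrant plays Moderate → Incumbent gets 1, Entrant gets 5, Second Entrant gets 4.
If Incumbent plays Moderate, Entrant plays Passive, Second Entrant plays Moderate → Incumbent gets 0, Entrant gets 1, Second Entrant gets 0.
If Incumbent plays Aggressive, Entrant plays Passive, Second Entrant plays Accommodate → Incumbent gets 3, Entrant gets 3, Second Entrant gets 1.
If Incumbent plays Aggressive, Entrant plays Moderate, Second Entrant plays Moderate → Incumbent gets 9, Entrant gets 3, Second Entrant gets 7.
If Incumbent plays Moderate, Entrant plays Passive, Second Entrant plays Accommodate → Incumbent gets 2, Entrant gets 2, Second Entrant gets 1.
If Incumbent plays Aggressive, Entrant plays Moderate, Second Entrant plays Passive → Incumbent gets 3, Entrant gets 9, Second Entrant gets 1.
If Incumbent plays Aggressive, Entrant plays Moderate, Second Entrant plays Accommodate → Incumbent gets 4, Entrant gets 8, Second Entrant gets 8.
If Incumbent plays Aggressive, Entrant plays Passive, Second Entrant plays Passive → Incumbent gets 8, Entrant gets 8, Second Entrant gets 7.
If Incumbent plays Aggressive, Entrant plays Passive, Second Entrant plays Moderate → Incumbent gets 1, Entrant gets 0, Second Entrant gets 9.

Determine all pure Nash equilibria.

For each strategy profile, look for a profitable unilateral deviation.
(Aggressive, Moderate, Moderate): Second Entrant can switch to Accommodate (7 → 8). Not NE.
(Aggressive, Moderate, Passive): Second Entrant can switch to Moderate (1 → 7). Not NE.
(Aggressive, Moderate, Accommodate): Incumbent can switch to Moderate (4 → 6). Not NE.
(Aggressive, Passive, Moderate): Entrant can switch to Moderate (0 → 3). Not NE.
(Aggressive, Passive, Passive): Entrant can switch to Moderate (8 → 9). Not NE.
(Aggressive, Passive, Accommodate): Entrant can switch to Moderate (3 → 8). Not NE.
(Moderate, Moderate, Moderate): Incumbent can switch to Aggressive (1 → 9). Not NE.
(Moderate, Moderate, Passive): Incumbent can switch to Aggressive (1 → 3). Not NE.
(Moderate, Moderate, Accommodate): Incumbent gets 6, best alternative 4; Entrant gets 4, best alternative 2; Second Entrant gets 8, best alternative 4. No profitable deviation — NE.
(The remaining 3 profiles each have a profitable deviation by the same check.)

(Moderate, Moderate, Accommodate)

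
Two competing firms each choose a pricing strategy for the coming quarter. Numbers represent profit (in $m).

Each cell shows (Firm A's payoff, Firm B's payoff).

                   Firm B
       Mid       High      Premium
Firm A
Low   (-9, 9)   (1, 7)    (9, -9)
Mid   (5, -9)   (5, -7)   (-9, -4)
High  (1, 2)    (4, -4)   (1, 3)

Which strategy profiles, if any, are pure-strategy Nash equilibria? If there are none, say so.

Mark each player's best response to every combination of opponents' strategies; a profile where every player is best-responding is a pure Nash equilibrium.
Firm A against Mid: payoffs -9, 5, 1 → best response Mid.
Firm A against High: payoffs 1, 5, 4 → best response Mid.
Firm A against Premium: payoffs 9, -9, 1 → best response Low.
Firm B against Low: payoffs 9, 7, -9 → best response Mid.
Firm B against Mid: payoffs -9, -7, -4 → best response Premium.
Firm B against High: payoffs 2, -4, 3 → best response Premium.
No profile is a mutual best response for all players.

There is no pure-strategy Nash equilibrium.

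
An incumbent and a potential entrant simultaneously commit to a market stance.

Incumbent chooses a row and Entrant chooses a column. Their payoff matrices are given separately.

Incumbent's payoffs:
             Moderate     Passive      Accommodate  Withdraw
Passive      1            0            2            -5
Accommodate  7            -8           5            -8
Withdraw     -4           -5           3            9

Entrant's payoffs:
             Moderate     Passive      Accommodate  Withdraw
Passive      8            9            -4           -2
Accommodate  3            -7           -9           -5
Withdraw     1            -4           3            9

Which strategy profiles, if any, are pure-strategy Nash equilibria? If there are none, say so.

(Passive, Passive), (Accommodate, Moderate), (Withdraw, Withdraw)

(Passive, Moderate): Incumbent can switch to Accommodate (1 → 7). Not NE.
(Passive, Passive): Incumbent gets 0, best alternative -5; Entrant gets 9, best alternative 8. No profitable deviation — NE.
(Passive, Accommodate): Incumbent can switch to Accommodate (2 → 5). Not NE.
(Passive, Withdraw): Incumbent can switch to Withdraw (-5 → 9). Not NE.
(Accommodate, Moderate): Incumbent gets 7, best alternative 1; Entrant gets 3, best alternative -5. No profitable deviation — NE.
(Accommodate, Passive): Incumbent can switch to Passive (-8 → 0). Not NE.
(Accommodate, Accommodate): Entrant can switch to Moderate (-9 → 3). Not NE.
(Accommodate, Withdraw): Incumbent can switch to Passive (-8 → -5). Not NE.
(Withdraw, Moderate): Incumbent can switch to Passive (-4 → 1). Not NE.
(Withdraw, Passive): Incumbent can switch to Passive (-5 → 0). Not NE.
(Withdraw, Withdraw): Incumbent gets 9, best alternative -5; Entrant gets 9, best alternative 3. No profitable deviation — NE.
(The remaining 1 profile has a profitable deviation by the same check.)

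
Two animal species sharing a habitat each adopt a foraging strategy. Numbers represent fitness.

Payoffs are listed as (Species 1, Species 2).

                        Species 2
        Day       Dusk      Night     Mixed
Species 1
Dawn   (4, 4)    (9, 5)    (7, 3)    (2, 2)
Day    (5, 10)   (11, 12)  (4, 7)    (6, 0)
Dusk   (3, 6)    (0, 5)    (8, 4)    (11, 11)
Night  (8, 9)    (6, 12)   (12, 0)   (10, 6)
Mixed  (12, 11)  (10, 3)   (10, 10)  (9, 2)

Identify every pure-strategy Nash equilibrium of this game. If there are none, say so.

Check each profile: it is a Nash equilibrium iff no player can strictly gain by switching unilaterally.
(Dawn, Day): Species 1 can switch to Day (4 → 5). Not NE.
(Dawn, Dusk): Species 1 can switch to Day (9 → 11). Not NE.
(Dawn, Night): Species 1 can switch to Dusk (7 → 8). Not NE.
(Dawn, Mixed): Species 1 can switch to Day (2 → 6). Not NE.
(Day, Day): Species 1 can switch to Night (5 → 8). Not NE.
(Day, Dusk): Species 1 gets 11, best alternative 10; Species 2 gets 12, best alternative 10. No profitable deviation — NE.
(Day, Night): Species 1 can switch to Dawn (4 → 7). Not NE.
(Day, Mixed): Species 1 can switch to Dusk (6 → 11). Not NE.
(Dusk, Day): Species 1 can switch to Dawn (3 → 4). Not NE.
(Dusk, Dusk): Species 1 can switch to Dawn (0 → 9). Not NE.
(Dusk, Night): Species 1 can switch to Night (8 → 12). Not NE.
(Dusk, Mixed): Species 1 gets 11, best alternative 10; Species 2 gets 11, best alternative 6. No profitable deviation — NE.
(Mixed, Day): Species 1 gets 12, best alternative 8; Species 2 gets 11, best alternative 10. No profitable deviation — NE.
(The remaining 7 profiles each have a profitable deviation by the same check.)

(Day, Dusk), (Dusk, Mixed), (Mixed, Day)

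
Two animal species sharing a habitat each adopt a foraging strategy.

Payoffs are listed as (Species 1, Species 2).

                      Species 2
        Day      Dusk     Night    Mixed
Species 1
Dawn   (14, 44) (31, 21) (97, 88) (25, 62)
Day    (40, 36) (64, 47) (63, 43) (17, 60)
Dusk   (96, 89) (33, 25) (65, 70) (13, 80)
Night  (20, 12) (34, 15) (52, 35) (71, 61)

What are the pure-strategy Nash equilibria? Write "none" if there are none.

Pure-strategy Nash equilibria: (Dawn, Night); (Dusk, Day); (Night, Mixed)

(Dawn, Day): Species 1 can switch to Day (14 → 40). Not NE.
(Dawn, Dusk): Species 1 can switch to Day (31 → 64). Not NE.
(Dawn, Night): Species 1 gets 97, best alternative 65; Species 2 gets 88, best alternative 62. No profitable deviation — NE.
(Dawn, Mixed): Species 1 can switch to Night (25 → 71). Not NE.
(Day, Day): Species 1 can switch to Dusk (40 → 96). Not NE.
(Day, Dusk): Species 2 can switch to Mixed (47 → 60). Not NE.
(Day, Night): Species 1 can switch to Dawn (63 → 97). Not NE.
(Day, Mixed): Species 1 can switch to Dawn (17 → 25). Not NE.
(Dusk, Day): Species 1 gets 96, best alternative 40; Species 2 gets 89, best alternative 80. No profitable deviation — NE.
(Dusk, Dusk): Species 1 can switch to Day (33 → 64). Not NE.
(Night, Mixed): Species 1 gets 71, best alternative 25; Species 2 gets 61, best alternative 35. No profitable deviation — NE.
(The remaining 5 profiles each have a profitable deviation by the same check.)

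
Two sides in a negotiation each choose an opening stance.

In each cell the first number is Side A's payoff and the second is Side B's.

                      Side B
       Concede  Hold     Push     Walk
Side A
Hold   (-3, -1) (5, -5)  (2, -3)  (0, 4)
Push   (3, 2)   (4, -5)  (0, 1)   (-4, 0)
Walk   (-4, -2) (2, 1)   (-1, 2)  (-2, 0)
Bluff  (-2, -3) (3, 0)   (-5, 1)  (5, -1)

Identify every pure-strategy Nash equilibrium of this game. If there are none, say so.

For each player, find the best response to each opponent profile; mutual best responses are the pure NE.
Side A against Concede: payoffs -3, 3, -4, -2 → best response Push.
Side A against Hold: payoffs 5, 4, 2, 3 → best response Hold.
Side A against Push: payoffs 2, 0, -1, -5 → best response Hold.
Side A against Walk: payoffs 0, -4, -2, 5 → best response Bluff.
Side B against Hold: payoffs -1, -5, -3, 4 → best response Walk.
Side B against Push: payoffs 2, -5, 1, 0 → best response Concede.
Side B against Walk: payoffs -2, 1, 2, 0 → best response Push.
Side B against Bluff: payoffs -3, 0, 1, -1 → best response Push.
Mutual best responses: (Push, Concede).

The unique pure-strategy Nash equilibrium is (Push, Concede).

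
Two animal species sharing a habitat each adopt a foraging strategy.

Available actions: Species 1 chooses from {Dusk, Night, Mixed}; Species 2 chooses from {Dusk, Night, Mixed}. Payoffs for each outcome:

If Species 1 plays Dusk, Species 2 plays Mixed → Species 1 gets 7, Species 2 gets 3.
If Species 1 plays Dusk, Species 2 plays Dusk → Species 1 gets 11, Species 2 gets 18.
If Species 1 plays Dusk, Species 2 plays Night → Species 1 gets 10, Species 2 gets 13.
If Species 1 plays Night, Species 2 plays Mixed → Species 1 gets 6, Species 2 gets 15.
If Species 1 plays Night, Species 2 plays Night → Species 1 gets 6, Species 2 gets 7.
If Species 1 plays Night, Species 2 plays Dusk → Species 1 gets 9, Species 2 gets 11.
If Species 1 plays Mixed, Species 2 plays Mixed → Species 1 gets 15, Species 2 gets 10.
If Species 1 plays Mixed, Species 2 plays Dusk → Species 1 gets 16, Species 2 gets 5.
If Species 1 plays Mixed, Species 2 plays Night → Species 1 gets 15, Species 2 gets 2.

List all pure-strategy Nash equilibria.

Species 1 against Dusk: payoffs 11, 9, 16 → best response Mixed.
Species 1 against Night: payoffs 10, 6, 15 → best response Mixed.
Species 1 against Mixed: payoffs 7, 6, 15 → best response Mixed.
Species 2 against Dusk: payoffs 18, 13, 3 → best response Dusk.
Species 2 against Night: payoffs 11, 7, 15 → best response Mixed.
Species 2 against Mixed: payoffs 5, 2, 10 → best response Mixed.
Mutual best responses: (Mixed, Mixed).

(Mixed, Mixed)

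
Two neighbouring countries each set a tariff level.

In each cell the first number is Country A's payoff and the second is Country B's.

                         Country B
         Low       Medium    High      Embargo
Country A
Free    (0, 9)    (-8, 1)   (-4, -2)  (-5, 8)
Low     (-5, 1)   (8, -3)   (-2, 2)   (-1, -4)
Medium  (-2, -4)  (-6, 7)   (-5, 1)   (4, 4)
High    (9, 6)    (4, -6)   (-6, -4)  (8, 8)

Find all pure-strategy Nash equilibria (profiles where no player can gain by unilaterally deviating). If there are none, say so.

(Low, High); (High, Embargo)

For each player, find the best response to each opponent profile; mutual best responses are the pure NE.
Country A against Low: payoffs 0, -5, -2, 9 → best response High.
Country A against Medium: payoffs -8, 8, -6, 4 → best response Low.
Country A against High: payoffs -4, -2, -5, -6 → best response Low.
Country A against Embargo: payoffs -5, -1, 4, 8 → best response High.
Country B against Free: payoffs 9, 1, -2, 8 → best response Low.
Country B against Low: payoffs 1, -3, 2, -4 → best response High.
Country B against Medium: payoffs -4, 7, 1, 4 → best response Medium.
Country B against High: payoffs 6, -6, -4, 8 → best response Embargo.
Mutual best responses: (Low, High); (High, Embargo).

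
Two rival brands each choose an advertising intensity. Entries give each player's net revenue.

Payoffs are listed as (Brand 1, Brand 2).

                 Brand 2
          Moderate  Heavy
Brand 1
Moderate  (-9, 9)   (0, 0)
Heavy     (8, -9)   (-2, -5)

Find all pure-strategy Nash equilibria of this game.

There is no pure-strategy Nash equilibrium.

(Moderate, Moderate): Brand 1 can switch to Heavy (-9 → 8). Not NE.
(Moderate, Heavy): Brand 2 can switch to Moderate (0 → 9). Not NE.
(Heavy, Moderate): Brand 2 can switch to Heavy (-9 → -5). Not NE.
(Heavy, Heavy): Brand 1 can switch to Moderate (-2 → 0). Not NE.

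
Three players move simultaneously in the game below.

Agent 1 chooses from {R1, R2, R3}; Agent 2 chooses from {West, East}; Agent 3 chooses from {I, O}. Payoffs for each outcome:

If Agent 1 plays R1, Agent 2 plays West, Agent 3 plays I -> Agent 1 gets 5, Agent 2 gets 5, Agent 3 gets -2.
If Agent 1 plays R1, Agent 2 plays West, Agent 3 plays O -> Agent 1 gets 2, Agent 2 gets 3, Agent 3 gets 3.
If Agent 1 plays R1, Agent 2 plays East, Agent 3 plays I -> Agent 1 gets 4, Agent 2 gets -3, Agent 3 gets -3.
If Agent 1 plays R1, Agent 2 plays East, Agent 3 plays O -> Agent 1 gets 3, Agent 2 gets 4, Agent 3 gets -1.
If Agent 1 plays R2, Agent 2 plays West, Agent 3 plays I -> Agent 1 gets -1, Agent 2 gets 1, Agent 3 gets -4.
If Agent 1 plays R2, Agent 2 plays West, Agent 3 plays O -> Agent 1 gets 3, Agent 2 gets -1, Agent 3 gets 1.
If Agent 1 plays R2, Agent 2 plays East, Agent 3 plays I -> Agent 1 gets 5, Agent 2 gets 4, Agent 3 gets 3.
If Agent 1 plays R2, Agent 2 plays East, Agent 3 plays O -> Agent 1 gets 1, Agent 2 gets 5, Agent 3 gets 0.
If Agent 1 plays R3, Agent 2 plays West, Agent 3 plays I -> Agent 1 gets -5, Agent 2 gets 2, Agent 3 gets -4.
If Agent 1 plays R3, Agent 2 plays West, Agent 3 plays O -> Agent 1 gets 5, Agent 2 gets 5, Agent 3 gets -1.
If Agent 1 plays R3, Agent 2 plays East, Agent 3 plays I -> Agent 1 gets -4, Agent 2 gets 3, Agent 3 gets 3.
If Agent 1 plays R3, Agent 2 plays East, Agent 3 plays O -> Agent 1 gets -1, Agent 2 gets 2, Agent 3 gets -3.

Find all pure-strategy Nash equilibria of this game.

Pure-strategy Nash equilibria: (R1, East, O), (R2, East, I), (R3, West, O)

For each player, find the best response to each opponent profile; mutual best responses are the pure NE.
Agent 1 against (West, I): payoffs 5, -1, -5 → best response R1.
Agent 1 against (West, O): payoffs 2, 3, 5 → best response R3.
Agent 1 against (East, I): payoffs 4, 5, -4 → best response R2.
Agent 1 against (East, O): payoffs 3, 1, -1 → best response R1.
Agent 2 against (R1, I): payoffs 5, -3 → best response West.
Agent 2 against (R1, O): payoffs 3, 4 → best response East.
Agent 2 against (R2, I): payoffs 1, 4 → best response East.
Agent 2 against (R2, O): payoffs -1, 5 → best response East.
Agent 2 against (R3, I): payoffs 2, 3 → best response East.
Agent 2 against (R3, O): payoffs 5, 2 → best response West.
Agent 3 against (R1, West): payoffs -2, 3 → best response O.
Agent 3 against (R1, East): payoffs -3, -1 → best response O.
Agent 3 against (R2, West): payoffs -4, 1 → best response O.
Agent 3 against (R2, East): payoffs 3, 0 → best response I.
Agent 3 against (R3, West): payoffs -4, -1 → best response O.
Agent 3 against (R3, East): payoffs 3, -3 → best response I.
Mutual best responses: (R1, East, O); (R2, East, I); (R3, West, O).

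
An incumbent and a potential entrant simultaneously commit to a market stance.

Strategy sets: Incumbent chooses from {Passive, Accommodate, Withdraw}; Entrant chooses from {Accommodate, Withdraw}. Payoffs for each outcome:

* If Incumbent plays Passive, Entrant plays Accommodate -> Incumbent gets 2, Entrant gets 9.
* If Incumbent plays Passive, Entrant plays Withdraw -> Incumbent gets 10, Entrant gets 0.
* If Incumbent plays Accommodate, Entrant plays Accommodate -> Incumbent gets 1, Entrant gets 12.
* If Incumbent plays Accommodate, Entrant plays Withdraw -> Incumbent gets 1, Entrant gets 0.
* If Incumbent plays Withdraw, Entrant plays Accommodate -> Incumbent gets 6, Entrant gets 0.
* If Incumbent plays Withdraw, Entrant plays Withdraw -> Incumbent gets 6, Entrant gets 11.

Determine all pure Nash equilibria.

This game has no pure Nash equilibrium.

Incumbent against Accommodate: payoffs 2, 1, 6 → best response Withdraw.
Incumbent against Withdraw: payoffs 10, 1, 6 → best response Passive.
Entrant against Passive: payoffs 9, 0 → best response Accommodate.
Entrant against Accommodate: payoffs 12, 0 → best response Accommodate.
Entrant against Withdraw: payoffs 0, 11 → best response Withdraw.
No profile is a mutual best response for all players.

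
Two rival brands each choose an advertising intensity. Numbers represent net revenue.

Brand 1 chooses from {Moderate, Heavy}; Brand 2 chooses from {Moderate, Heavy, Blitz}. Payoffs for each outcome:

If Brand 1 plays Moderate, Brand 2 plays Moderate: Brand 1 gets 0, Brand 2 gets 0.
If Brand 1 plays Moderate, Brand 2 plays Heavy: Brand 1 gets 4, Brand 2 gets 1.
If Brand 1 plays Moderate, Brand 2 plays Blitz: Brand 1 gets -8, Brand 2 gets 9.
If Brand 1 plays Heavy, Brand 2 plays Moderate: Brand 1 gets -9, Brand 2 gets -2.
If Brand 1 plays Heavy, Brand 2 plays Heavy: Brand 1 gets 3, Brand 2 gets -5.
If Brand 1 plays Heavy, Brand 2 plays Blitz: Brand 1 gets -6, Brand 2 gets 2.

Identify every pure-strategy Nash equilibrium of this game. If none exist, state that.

Check each profile: it is a Nash equilibrium iff no player can strictly gain by switching unilaterally.
(Moderate, Moderate): Brand 2 can switch to Heavy (0 → 1). Not NE.
(Moderate, Heavy): Brand 2 can switch to Blitz (1 → 9). Not NE.
(Moderate, Blitz): Brand 1 can switch to Heavy (-8 → -6). Not NE.
(Heavy, Moderate): Brand 1 can switch to Moderate (-9 → 0). Not NE.
(Heavy, Heavy): Brand 1 can switch to Moderate (3 → 4). Not NE.
(Heavy, Blitz): Brand 1 gets -6, best alternative -8; Brand 2 gets 2, best alternative -2. No profitable deviation — NE.

Pure NE: (Heavy, Blitz)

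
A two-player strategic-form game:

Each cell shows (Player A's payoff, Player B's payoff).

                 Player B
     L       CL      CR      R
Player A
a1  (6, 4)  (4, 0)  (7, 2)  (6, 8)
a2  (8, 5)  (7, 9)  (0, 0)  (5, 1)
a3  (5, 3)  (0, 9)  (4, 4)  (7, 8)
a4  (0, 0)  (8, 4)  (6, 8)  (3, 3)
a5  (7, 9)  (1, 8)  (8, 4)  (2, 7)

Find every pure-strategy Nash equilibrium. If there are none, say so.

Player A against L: payoffs 6, 8, 5, 0, 7 → best response a2.
Player A against CL: payoffs 4, 7, 0, 8, 1 → best response a4.
Player A against CR: payoffs 7, 0, 4, 6, 8 → best response a5.
Player A against R: payoffs 6, 5, 7, 3, 2 → best response a3.
Player B against a1: payoffs 4, 0, 2, 8 → best response R.
Player B against a2: payoffs 5, 9, 0, 1 → best response CL.
Player B against a3: payoffs 3, 9, 4, 8 → best response CL.
Player B against a4: payoffs 0, 4, 8, 3 → best response CR.
Player B against a5: payoffs 9, 8, 4, 7 → best response L.
No profile is a mutual best response for all players.

There is no pure-strategy Nash equilibrium.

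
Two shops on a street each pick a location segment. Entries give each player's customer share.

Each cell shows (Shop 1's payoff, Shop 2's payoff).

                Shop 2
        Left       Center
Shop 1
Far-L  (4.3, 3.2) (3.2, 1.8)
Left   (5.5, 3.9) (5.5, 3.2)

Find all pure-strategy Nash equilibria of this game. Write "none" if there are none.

(Far-L, Left): Shop 1 can switch to Left (4.3 → 5.5). Not NE.
(Far-L, Center): Shop 1 can switch to Left (3.2 → 5.5). Not NE.
(Left, Left): Shop 1 gets 5.5, best alternative 4.3; Shop 2 gets 3.9, best alternative 3.2. No profitable deviation — NE.
(Left, Center): Shop 2 can switch to Left (3.2 → 3.9). Not NE.

Pure NE: (Left, Left)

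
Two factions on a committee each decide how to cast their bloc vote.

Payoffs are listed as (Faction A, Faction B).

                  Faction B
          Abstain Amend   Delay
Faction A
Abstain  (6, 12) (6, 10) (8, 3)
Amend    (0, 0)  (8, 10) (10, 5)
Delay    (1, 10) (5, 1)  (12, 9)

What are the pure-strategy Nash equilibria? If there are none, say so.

Pure-strategy Nash equilibria: (Abstain, Abstain) and (Amend, Amend)

Faction A against Abstain: payoffs 6, 0, 1 → best response Abstain.
Faction A against Amend: payoffs 6, 8, 5 → best response Amend.
Faction A against Delay: payoffs 8, 10, 12 → best response Delay.
Faction B against Abstain: payoffs 12, 10, 3 → best response Abstain.
Faction B against Amend: payoffs 0, 10, 5 → best response Amend.
Faction B against Delay: payoffs 10, 1, 9 → best response Abstain.
Mutual best responses: (Abstain, Abstain); (Amend, Amend).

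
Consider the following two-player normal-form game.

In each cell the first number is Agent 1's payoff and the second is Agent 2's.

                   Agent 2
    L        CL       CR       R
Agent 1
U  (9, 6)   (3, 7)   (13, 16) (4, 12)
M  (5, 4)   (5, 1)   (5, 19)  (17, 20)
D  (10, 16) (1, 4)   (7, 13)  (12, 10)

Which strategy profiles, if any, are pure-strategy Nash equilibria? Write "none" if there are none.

(U, CR); (M, R); (D, L)

Agent 1 against L: payoffs 9, 5, 10 → best response D.
Agent 1 against CL: payoffs 3, 5, 1 → best response M.
Agent 1 against CR: payoffs 13, 5, 7 → best response U.
Agent 1 against R: payoffs 4, 17, 12 → best response M.
Agent 2 against U: payoffs 6, 7, 16, 12 → best response CR.
Agent 2 against M: payoffs 4, 1, 19, 20 → best response R.
Agent 2 against D: payoffs 16, 4, 13, 10 → best response L.
Mutual best responses: (U, CR); (M, R); (D, L).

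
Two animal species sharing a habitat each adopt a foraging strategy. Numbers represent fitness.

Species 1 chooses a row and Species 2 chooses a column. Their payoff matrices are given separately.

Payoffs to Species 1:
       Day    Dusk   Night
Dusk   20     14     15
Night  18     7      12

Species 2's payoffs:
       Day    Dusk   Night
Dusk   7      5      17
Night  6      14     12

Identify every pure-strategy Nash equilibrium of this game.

For each player, find the best response to each opponent profile; mutual best responses are the pure NE.
Species 1 against Day: payoffs 20, 18 → best response Dusk.
Species 1 against Dusk: payoffs 14, 7 → best response Dusk.
Species 1 against Night: payoffs 15, 12 → best response Dusk.
Species 2 against Dusk: payoffs 7, 5, 17 → best response Night.
Species 2 against Night: payoffs 6, 14, 12 → best response Dusk.
Mutual best responses: (Dusk, Night).

(Dusk, Night)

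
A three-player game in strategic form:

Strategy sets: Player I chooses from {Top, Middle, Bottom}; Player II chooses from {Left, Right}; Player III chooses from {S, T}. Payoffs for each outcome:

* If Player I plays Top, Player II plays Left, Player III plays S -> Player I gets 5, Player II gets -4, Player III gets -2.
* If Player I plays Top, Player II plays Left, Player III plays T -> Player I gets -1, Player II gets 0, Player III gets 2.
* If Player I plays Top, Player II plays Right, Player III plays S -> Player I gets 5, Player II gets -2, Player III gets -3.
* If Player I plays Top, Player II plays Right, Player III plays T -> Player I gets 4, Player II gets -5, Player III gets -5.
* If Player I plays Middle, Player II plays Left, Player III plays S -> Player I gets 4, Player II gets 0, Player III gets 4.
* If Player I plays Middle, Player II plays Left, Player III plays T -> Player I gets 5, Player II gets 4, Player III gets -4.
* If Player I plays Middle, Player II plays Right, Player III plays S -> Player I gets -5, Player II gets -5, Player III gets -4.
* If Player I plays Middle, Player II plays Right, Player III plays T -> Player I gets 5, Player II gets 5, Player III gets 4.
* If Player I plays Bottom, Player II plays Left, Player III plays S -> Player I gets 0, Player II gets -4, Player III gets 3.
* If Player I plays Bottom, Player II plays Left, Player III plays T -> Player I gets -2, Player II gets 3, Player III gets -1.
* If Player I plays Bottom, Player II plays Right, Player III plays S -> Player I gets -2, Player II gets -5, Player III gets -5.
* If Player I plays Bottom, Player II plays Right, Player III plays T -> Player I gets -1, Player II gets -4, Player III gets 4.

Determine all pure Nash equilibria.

Pure-strategy Nash equilibria: (Top, Right, S), (Middle, Right, T)

(Top, Left, S): Player II can switch to Right (-4 → -2). Not NE.
(Top, Left, T): Player I can switch to Middle (-1 → 5). Not NE.
(Top, Right, S): Player I gets 5, best alternative -2; Player II gets -2, best alternative -4; Player III gets -3, best alternative -5. No profitable deviation — NE.
(Top, Right, T): Player I can switch to Middle (4 → 5). Not NE.
(Middle, Left, S): Player I can switch to Top (4 → 5). Not NE.
(Middle, Left, T): Player II can switch to Right (4 → 5). Not NE.
(Middle, Right, S): Player I can switch to Top (-5 → 5). Not NE.
(Middle, Right, T): Player I gets 5, best alternative 4; Player II gets 5, best alternative 4; Player III gets 4, best alternative -4. No profitable deviation — NE.
(Bottom, Left, S): Player I can switch to Top (0 → 5). Not NE.
(Bottom, Left, T): Player I can switch to Top (-2 → -1). Not NE.
(Bottom, Right, S): Player I can switch to Top (-2 → 5). Not NE.
(Bottom, Right, T): Player I can switch to Top (-1 → 4). Not NE.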